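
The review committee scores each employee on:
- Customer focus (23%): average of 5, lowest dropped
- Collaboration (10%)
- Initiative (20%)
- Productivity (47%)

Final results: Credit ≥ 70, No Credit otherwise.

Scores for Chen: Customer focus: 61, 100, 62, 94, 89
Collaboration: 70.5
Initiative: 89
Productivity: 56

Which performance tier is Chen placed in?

Credit

Customer focus: drop 61 → average of remaining 4 = 345/4 = 86.25
Weighted total:
  Customer focus 86.25 × 0.23 = 19.8375
  Collaboration 70.5 × 0.1 = 7.05
  Initiative 89 × 0.2 = 17.8
  Productivity 56 × 0.47 = 26.32
Sum = 71.0075
71.0075 ≥ 70 → Credit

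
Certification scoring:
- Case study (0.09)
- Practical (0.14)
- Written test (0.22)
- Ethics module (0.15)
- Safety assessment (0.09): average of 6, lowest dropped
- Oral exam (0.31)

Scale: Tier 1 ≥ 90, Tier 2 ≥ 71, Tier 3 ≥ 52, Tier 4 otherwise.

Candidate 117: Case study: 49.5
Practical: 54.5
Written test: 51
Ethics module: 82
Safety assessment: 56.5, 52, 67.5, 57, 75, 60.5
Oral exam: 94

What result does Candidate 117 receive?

Tier 3

Safety assessment: drop 52 → average of remaining 5 = 316.5/5 = 63.3
Weighted total:
  Case study 49.5 × 0.09 = 4.455
  Practical 54.5 × 0.14 = 7.63
  Written test 51 × 0.22 = 11.22
  Ethics module 82 × 0.15 = 12.3
  Safety assessment 63.3 × 0.09 = 5.697
  Oral exam 94 × 0.31 = 29.14
Sum = 70.442
70.442 is ≥ 52 and < 71 → Tier 3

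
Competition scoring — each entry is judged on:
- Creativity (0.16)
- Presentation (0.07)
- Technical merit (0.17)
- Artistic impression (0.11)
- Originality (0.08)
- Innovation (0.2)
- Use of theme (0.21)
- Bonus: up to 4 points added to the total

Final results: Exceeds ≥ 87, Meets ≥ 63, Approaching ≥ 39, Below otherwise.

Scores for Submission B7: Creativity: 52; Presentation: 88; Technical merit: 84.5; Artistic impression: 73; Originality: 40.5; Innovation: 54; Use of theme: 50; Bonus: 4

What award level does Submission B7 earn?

Meets

Weighted total:
  Creativity 52 × 0.16 = 8.32
  Presentation 88 × 0.07 = 6.16
  Technical merit 84.5 × 0.17 = 14.365
  Artistic impression 73 × 0.11 = 8.03
  Originality 40.5 × 0.08 = 3.24
  Innovation 54 × 0.2 = 10.8
  Use of theme 50 × 0.21 = 10.5
Sum = 61.415
Bonus: 61.415 + 4 = 65.415
65.415 is ≥ 63 and < 87 → Meets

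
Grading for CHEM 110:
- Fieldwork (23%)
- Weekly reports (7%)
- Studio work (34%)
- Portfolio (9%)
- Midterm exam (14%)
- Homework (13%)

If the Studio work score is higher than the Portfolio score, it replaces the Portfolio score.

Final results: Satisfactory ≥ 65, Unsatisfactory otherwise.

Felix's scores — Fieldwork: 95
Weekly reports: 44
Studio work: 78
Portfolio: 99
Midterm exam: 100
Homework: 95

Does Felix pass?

Satisfactory

Studio work (78) ≤ Portfolio (99), so Portfolio stays at 99.
Weighted total:
  Fieldwork 95 × 0.23 = 21.85
  Weekly reports 44 × 0.07 = 3.08
  Studio work 78 × 0.34 = 26.52
  Portfolio 99 × 0.09 = 8.91
  Midterm exam 100 × 0.14 = 14
  Homework 95 × 0.13 = 12.35
Sum = 86.71
86.71 ≥ 65 → Satisfactory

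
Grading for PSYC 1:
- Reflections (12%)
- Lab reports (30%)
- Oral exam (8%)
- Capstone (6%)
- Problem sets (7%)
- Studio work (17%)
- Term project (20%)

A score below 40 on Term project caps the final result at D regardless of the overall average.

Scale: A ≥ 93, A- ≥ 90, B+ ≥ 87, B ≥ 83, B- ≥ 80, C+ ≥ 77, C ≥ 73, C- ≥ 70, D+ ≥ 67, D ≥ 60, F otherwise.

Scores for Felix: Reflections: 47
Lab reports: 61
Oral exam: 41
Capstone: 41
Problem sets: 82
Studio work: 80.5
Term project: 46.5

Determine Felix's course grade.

Term project score 46.5 ≥ 40: minimum met.
Weighted total:
  Reflections 47 × 0.12 = 5.64
  Lab reports 61 × 0.3 = 18.3
  Oral exam 41 × 0.08 = 3.28
  Capstone 41 × 0.06 = 2.46
  Problem sets 82 × 0.07 = 5.74
  Studio work 80.5 × 0.17 = 13.685
  Term project 46.5 × 0.2 = 9.3
Sum = 58.405
58.405 < 60 → F

F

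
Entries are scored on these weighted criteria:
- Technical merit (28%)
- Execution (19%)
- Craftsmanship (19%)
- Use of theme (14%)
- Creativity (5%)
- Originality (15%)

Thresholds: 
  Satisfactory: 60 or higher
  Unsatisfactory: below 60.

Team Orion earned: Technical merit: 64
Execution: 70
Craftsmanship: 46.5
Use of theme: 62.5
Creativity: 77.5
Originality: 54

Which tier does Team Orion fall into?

Weighted total:
  Technical merit 64 × 0.28 = 17.92
  Execution 70 × 0.19 = 13.3
  Craftsmanship 46.5 × 0.19 = 8.835
  Use of theme 62.5 × 0.14 = 8.75
  Creativity 77.5 × 0.05 = 3.875
  Originality 54 × 0.15 = 8.1
Sum = 60.78
60.78 ≥ 60 → Satisfactory

Satisfactory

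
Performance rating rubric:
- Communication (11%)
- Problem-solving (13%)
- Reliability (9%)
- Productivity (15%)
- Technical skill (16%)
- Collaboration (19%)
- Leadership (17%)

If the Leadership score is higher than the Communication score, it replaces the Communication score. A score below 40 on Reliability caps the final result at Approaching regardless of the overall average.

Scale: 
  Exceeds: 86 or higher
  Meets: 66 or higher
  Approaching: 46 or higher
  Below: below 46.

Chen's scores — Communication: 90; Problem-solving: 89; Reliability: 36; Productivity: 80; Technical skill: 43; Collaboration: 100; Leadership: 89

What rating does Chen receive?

Leadership (89) ≤ Communication (90), so Communication stays at 90.
Reliability score 36 < 40: minimum not met.
Weighted total:
  Communication 90 × 0.11 = 9.9
  Problem-solving 89 × 0.13 = 11.57
  Reliability 36 × 0.09 = 3.24
  Productivity 80 × 0.15 = 12
  Technical skill 43 × 0.16 = 6.88
  Collaboration 100 × 0.19 = 19
  Leadership 89 × 0.17 = 15.13
Sum = 77.72
77.72 would be Meets; cap at Approaching applies → Approaching.

Approaching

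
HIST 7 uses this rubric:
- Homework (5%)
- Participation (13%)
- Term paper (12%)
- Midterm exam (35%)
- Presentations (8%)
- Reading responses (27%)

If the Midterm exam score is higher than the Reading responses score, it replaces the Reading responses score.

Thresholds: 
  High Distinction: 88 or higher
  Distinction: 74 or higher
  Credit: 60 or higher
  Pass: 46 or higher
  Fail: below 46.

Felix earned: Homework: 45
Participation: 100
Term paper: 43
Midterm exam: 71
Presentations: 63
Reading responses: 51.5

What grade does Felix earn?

Credit

Midterm exam (71) > Reading responses (51.5), so Reading responses counts as 71.
Weighted total:
  Homework 45 × 0.05 = 2.25
  Participation 100 × 0.13 = 13
  Term paper 43 × 0.12 = 5.16
  Midterm exam 71 × 0.35 = 24.85
  Presentations 63 × 0.08 = 5.04
  Reading responses 71 × 0.27 = 19.17
Sum = 69.47
69.47 is ≥ 60 and < 74 → Credit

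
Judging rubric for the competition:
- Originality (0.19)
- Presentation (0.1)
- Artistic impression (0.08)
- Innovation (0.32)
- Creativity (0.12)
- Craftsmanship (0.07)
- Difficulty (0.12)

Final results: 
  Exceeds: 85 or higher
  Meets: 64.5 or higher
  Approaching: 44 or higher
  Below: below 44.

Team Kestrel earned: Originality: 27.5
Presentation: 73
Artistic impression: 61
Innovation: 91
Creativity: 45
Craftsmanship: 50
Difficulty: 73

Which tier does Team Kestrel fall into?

Weighted total:
  Originality 27.5 × 0.19 = 5.225
  Presentation 73 × 0.1 = 7.3
  Artistic impression 61 × 0.08 = 4.88
  Innovation 91 × 0.32 = 29.12
  Creativity 45 × 0.12 = 5.4
  Craftsmanship 50 × 0.07 = 3.5
  Difficulty 73 × 0.12 = 8.76
Sum = 64.185
64.185 is ≥ 44 and < 64.5 → Approaching

Approaching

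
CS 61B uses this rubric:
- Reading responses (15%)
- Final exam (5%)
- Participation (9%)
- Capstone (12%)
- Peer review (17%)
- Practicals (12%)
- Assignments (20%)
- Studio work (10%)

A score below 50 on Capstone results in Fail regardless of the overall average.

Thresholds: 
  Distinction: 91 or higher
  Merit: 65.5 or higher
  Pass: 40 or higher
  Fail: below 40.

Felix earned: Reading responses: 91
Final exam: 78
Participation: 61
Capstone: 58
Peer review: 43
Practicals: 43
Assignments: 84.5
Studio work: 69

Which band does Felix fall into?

Capstone score 58 ≥ 50: minimum met.
Weighted total:
  Reading responses 91 × 0.15 = 13.65
  Final exam 78 × 0.05 = 3.9
  Participation 61 × 0.09 = 5.49
  Capstone 58 × 0.12 = 6.96
  Peer review 43 × 0.17 = 7.31
  Practicals 43 × 0.12 = 5.16
  Assignments 84.5 × 0.2 = 16.9
  Studio work 69 × 0.1 = 6.9
Sum = 66.27
66.27 is ≥ 65.5 and < 91 → Merit

Merit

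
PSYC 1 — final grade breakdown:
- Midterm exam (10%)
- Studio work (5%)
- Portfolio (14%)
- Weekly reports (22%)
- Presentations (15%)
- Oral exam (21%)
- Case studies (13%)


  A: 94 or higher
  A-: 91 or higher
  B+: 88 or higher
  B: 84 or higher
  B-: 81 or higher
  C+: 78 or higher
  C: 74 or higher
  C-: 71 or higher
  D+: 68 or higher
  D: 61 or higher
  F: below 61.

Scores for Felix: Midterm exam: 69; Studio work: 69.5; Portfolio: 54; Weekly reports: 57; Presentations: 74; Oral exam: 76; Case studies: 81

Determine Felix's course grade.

Weighted total:
  Midterm exam 69 × 0.1 = 6.9
  Studio work 69.5 × 0.05 = 3.475
  Portfolio 54 × 0.14 = 7.56
  Weekly reports 57 × 0.22 = 12.54
  Presentations 74 × 0.15 = 11.1
  Oral exam 76 × 0.21 = 15.96
  Case studies 81 × 0.13 = 10.53
Sum = 68.065
68.065 is ≥ 68 and < 71 → D+

D+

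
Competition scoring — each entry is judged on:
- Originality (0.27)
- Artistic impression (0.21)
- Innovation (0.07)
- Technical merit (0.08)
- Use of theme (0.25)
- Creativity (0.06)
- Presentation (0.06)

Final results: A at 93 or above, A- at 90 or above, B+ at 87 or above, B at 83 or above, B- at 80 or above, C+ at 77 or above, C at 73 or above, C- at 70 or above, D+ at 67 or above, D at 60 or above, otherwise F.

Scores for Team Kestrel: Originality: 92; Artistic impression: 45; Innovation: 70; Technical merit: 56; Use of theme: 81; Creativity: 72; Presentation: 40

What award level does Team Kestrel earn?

Weighted total:
  Originality 92 × 0.27 = 24.84
  Artistic impression 45 × 0.21 = 9.45
  Innovation 70 × 0.07 = 4.9
  Technical merit 56 × 0.08 = 4.48
  Use of theme 81 × 0.25 = 20.25
  Creativity 72 × 0.06 = 4.32
  Presentation 40 × 0.06 = 2.4
Sum = 70.64
70.64 is ≥ 70 and < 73 → C-

C-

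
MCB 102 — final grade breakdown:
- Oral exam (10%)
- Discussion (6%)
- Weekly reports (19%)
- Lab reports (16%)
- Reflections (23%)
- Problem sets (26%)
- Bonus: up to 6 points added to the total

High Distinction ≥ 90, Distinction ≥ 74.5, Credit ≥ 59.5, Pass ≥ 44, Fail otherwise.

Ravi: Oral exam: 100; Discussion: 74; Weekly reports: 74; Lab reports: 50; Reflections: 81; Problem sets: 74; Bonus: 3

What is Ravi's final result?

Distinction

Weighted total:
  Oral exam 100 × 0.1 = 10
  Discussion 74 × 0.06 = 4.44
  Weekly reports 74 × 0.19 = 14.06
  Lab reports 50 × 0.16 = 8
  Reflections 81 × 0.23 = 18.63
  Problem sets 74 × 0.26 = 19.24
Sum = 74.37
Bonus: 74.37 + 3 = 77.37
77.37 is ≥ 74.5 and < 90 → Distinction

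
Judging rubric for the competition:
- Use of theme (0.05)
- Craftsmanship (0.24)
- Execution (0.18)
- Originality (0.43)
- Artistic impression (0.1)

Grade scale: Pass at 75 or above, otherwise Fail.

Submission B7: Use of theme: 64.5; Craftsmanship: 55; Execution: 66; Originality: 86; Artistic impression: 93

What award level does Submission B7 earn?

Fail

Weighted total:
  Use of theme 64.5 × 0.05 = 3.225
  Craftsmanship 55 × 0.24 = 13.2
  Execution 66 × 0.18 = 11.88
  Originality 86 × 0.43 = 36.98
  Artistic impression 93 × 0.1 = 9.3
Sum = 74.585
74.585 < 75 → Fail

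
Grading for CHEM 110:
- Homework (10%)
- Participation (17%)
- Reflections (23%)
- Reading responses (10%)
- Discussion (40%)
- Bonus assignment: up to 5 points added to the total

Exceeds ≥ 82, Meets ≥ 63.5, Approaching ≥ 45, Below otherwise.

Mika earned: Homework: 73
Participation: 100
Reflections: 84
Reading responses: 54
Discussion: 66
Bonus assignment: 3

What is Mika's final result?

Meets

Weighted total:
  Homework 73 × 0.1 = 7.3
  Participation 100 × 0.17 = 17
  Reflections 84 × 0.23 = 19.32
  Reading responses 54 × 0.1 = 5.4
  Discussion 66 × 0.4 = 26.4
Sum = 75.42
Bonus assignment: 75.42 + 3 = 78.42
78.42 is ≥ 63.5 and < 82 → Meets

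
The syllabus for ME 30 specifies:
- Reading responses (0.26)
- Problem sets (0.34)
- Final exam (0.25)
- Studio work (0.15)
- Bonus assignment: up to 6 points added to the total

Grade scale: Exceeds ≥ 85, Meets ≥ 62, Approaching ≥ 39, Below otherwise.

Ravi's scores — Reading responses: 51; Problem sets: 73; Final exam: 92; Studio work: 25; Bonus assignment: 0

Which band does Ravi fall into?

Weighted total:
  Reading responses 51 × 0.26 = 13.26
  Problem sets 73 × 0.34 = 24.82
  Final exam 92 × 0.25 = 23
  Studio work 25 × 0.15 = 3.75
Sum = 64.83
Bonus assignment: 64.83 + 0 = 64.83
64.83 is ≥ 62 and < 85 → Meets

Meets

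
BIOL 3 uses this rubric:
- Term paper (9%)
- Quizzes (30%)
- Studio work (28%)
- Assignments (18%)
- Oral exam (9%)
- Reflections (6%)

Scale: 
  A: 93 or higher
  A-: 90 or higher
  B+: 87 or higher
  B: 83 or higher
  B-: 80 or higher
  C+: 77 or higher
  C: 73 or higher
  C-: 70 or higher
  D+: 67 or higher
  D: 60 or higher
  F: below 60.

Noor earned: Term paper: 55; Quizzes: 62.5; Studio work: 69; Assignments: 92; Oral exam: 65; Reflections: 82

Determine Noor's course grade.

Weighted total:
  Term paper 55 × 0.09 = 4.95
  Quizzes 62.5 × 0.3 = 18.75
  Studio work 69 × 0.28 = 19.32
  Assignments 92 × 0.18 = 16.56
  Oral exam 65 × 0.09 = 5.85
  Reflections 82 × 0.06 = 4.92
Sum = 70.35
70.35 is ≥ 70 and < 73 → C-

C-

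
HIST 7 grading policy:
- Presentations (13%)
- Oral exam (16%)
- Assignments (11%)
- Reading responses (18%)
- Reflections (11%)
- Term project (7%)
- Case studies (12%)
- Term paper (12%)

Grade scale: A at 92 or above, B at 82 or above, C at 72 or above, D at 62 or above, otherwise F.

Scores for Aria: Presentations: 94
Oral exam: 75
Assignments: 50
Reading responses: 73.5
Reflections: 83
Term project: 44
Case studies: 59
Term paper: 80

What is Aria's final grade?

D

Weighted total:
  Presentations 94 × 0.13 = 12.22
  Oral exam 75 × 0.16 = 12
  Assignments 50 × 0.11 = 5.5
  Reading responses 73.5 × 0.18 = 13.23
  Reflections 83 × 0.11 = 9.13
  Term project 44 × 0.07 = 3.08
  Case studies 59 × 0.12 = 7.08
  Term paper 80 × 0.12 = 9.6
Sum = 71.84
71.84 is ≥ 62 and < 72 → D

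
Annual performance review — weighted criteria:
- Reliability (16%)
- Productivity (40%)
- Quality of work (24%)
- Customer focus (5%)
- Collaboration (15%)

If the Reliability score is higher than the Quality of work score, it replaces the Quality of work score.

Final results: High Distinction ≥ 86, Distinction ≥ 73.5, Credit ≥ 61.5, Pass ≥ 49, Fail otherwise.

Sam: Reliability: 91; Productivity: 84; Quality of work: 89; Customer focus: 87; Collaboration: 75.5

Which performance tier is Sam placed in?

Reliability (91) > Quality of work (89), so Quality of work counts as 91.
Weighted total:
  Reliability 91 × 0.16 = 14.56
  Productivity 84 × 0.4 = 33.6
  Quality of work 91 × 0.24 = 21.84
  Customer focus 87 × 0.05 = 4.35
  Collaboration 75.5 × 0.15 = 11.325
Sum = 85.675
85.675 is ≥ 73.5 and < 86 → Distinction

Distinction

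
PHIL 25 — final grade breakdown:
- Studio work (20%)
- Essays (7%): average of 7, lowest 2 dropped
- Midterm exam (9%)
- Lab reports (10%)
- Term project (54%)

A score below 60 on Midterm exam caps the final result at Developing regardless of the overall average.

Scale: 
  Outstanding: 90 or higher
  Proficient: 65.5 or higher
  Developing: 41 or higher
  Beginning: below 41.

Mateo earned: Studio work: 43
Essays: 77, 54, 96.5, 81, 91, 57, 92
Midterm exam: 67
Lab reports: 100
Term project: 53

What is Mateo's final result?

Developing

Essays: drop 54, 57 → average of remaining 5 = 437.5/5 = 87.5
Midterm exam score 67 ≥ 60: minimum met.
Weighted total:
  Studio work 43 × 0.2 = 8.6
  Essays 87.5 × 0.07 = 6.125
  Midterm exam 67 × 0.09 = 6.03
  Lab reports 100 × 0.1 = 10
  Term project 53 × 0.54 = 28.62
Sum = 59.375
59.375 is ≥ 41 and < 65.5 → Developing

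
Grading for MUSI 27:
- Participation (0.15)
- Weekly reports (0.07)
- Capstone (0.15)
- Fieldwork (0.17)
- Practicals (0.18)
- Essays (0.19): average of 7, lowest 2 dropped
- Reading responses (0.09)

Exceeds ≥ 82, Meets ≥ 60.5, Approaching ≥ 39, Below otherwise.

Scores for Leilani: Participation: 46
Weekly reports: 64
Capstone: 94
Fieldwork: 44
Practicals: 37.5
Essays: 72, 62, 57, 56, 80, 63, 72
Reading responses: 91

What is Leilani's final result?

Essays: drop 56, 57 → average of remaining 5 = 349/5 = 69.8
Weighted total:
  Participation 46 × 0.15 = 6.9
  Weekly reports 64 × 0.07 = 4.48
  Capstone 94 × 0.15 = 14.1
  Fieldwork 44 × 0.17 = 7.48
  Practicals 37.5 × 0.18 = 6.75
  Essays 69.8 × 0.19 = 13.262
  Reading responses 91 × 0.09 = 8.19
Sum = 61.162
61.162 is ≥ 60.5 and < 82 → Meets

Meets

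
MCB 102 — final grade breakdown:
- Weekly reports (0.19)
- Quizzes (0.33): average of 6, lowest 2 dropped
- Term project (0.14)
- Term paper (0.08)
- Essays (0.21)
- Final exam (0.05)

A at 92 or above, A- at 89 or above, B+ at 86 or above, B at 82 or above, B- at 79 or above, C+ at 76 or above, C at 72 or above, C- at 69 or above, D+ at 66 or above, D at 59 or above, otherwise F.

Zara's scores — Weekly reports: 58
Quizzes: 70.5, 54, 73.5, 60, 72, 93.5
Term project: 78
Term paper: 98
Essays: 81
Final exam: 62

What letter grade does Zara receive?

Quizzes: drop 54, 60 → average of remaining 4 = 309.5/4 = 77.375
Weighted total:
  Weekly reports 58 × 0.19 = 11.02
  Quizzes 77.375 × 0.33 = 25.53375
  Term project 78 × 0.14 = 10.92
  Term paper 98 × 0.08 = 7.84
  Essays 81 × 0.21 = 17.01
  Final exam 62 × 0.05 = 3.1
Sum = 75.42375
75.42375 is ≥ 72 and < 76 → C

C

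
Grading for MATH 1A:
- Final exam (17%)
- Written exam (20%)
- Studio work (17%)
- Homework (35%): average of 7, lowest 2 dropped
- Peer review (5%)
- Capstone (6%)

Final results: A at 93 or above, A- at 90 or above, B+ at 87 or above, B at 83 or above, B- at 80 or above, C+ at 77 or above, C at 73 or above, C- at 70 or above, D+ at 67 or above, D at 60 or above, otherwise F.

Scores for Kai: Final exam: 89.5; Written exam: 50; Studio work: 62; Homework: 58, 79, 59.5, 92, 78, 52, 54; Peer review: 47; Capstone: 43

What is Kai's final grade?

D

Homework: drop 52, 54 → average of remaining 5 = 366.5/5 = 73.3
Weighted total:
  Final exam 89.5 × 0.17 = 15.215
  Written exam 50 × 0.2 = 10
  Studio work 62 × 0.17 = 10.54
  Homework 73.3 × 0.35 = 25.655
  Peer review 47 × 0.05 = 2.35
  Capstone 43 × 0.06 = 2.58
Sum = 66.34
66.34 is ≥ 60 and < 67 → D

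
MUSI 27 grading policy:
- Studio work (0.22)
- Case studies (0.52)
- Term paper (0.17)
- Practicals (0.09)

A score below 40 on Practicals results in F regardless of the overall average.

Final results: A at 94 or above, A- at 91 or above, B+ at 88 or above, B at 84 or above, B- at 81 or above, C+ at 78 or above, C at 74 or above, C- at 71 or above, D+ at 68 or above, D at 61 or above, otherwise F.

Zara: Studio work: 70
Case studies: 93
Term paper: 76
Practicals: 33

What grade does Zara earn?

F

Practicals score 33 < 40: minimum not met.
Weighted total:
  Studio work 70 × 0.22 = 15.4
  Case studies 93 × 0.52 = 48.36
  Term paper 76 × 0.17 = 12.92
  Practicals 33 × 0.09 = 2.97
Sum = 79.65
Because the Practicals minimum was not met, the result is F.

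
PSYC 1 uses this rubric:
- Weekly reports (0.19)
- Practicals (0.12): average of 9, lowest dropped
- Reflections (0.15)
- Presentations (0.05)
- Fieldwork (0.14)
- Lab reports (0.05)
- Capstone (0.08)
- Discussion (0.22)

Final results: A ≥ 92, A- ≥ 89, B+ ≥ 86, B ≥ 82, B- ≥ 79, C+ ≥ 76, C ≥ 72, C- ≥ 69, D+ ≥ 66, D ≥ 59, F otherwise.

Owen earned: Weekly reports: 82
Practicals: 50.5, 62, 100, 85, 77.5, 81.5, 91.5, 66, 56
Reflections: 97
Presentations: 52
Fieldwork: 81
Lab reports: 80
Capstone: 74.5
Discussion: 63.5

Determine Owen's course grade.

C+

Practicals: drop 50.5 → average of remaining 8 = 619.5/8 = 77.4375
Weighted total:
  Weekly reports 82 × 0.19 = 15.58
  Practicals 77.4375 × 0.12 = 9.2925
  Reflections 97 × 0.15 = 14.55
  Presentations 52 × 0.05 = 2.6
  Fieldwork 81 × 0.14 = 11.34
  Lab reports 80 × 0.05 = 4
  Capstone 74.5 × 0.08 = 5.96
  Discussion 63.5 × 0.22 = 13.97
Sum = 77.2925
77.2925 is ≥ 76 and < 79 → C+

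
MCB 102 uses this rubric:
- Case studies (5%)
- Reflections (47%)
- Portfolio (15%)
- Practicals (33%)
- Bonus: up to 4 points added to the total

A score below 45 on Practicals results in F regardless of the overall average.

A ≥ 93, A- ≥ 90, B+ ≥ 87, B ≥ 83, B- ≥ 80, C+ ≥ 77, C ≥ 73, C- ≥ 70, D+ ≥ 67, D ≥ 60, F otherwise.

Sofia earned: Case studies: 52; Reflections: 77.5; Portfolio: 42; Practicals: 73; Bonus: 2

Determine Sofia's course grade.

C-

Practicals score 73 ≥ 45: minimum met.
Weighted total:
  Case studies 52 × 0.05 = 2.6
  Reflections 77.5 × 0.47 = 36.425
  Portfolio 42 × 0.15 = 6.3
  Practicals 73 × 0.33 = 24.09
Sum = 69.415
Bonus: 69.415 + 2 = 71.415
71.415 is ≥ 70 and < 73 → C-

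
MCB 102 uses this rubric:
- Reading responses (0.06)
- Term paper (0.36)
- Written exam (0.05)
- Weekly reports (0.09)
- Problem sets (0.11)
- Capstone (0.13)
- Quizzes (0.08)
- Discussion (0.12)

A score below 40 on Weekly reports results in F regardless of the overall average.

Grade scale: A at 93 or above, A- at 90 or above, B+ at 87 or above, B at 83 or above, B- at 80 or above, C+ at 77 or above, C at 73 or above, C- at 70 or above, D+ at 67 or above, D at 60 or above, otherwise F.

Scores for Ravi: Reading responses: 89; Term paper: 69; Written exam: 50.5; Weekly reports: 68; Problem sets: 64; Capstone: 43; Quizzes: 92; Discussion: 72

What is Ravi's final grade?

D+

Weekly reports score 68 ≥ 40: minimum met.
Weighted total:
  Reading responses 89 × 0.06 = 5.34
  Term paper 69 × 0.36 = 24.84
  Written exam 50.5 × 0.05 = 2.525
  Weekly reports 68 × 0.09 = 6.12
  Problem sets 64 × 0.11 = 7.04
  Capstone 43 × 0.13 = 5.59
  Quizzes 92 × 0.08 = 7.36
  Discussion 72 × 0.12 = 8.64
Sum = 67.455
67.455 is ≥ 67 and < 70 → D+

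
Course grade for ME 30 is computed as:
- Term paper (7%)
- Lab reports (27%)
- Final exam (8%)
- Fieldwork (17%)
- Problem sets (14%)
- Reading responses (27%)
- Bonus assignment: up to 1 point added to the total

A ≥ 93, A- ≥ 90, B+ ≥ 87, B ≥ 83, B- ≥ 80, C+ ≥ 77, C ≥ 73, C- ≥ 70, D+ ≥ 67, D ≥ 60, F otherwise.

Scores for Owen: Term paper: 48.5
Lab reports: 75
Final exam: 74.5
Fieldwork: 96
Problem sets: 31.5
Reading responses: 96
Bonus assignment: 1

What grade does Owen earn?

Weighted total:
  Term paper 48.5 × 0.07 = 3.395
  Lab reports 75 × 0.27 = 20.25
  Final exam 74.5 × 0.08 = 5.96
  Fieldwork 96 × 0.17 = 16.32
  Problem sets 31.5 × 0.14 = 4.41
  Reading responses 96 × 0.27 = 25.92
Sum = 76.255
Bonus assignment: 76.255 + 1 = 77.255
77.255 is ≥ 77 and < 80 → C+

C+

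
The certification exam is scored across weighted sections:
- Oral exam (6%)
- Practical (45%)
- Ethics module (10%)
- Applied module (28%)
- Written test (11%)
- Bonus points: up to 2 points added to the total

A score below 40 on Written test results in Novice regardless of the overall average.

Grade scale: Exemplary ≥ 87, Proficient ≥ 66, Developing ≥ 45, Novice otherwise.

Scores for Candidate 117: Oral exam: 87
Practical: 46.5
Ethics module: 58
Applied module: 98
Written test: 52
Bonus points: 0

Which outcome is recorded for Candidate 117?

Written test score 52 ≥ 40: minimum met.
Weighted total:
  Oral exam 87 × 0.06 = 5.22
  Practical 46.5 × 0.45 = 20.925
  Ethics module 58 × 0.1 = 5.8
  Applied module 98 × 0.28 = 27.44
  Written test 52 × 0.11 = 5.72
Sum = 65.105
Bonus points: 65.105 + 0 = 65.105
65.105 is ≥ 45 and < 66 → Developing

Developing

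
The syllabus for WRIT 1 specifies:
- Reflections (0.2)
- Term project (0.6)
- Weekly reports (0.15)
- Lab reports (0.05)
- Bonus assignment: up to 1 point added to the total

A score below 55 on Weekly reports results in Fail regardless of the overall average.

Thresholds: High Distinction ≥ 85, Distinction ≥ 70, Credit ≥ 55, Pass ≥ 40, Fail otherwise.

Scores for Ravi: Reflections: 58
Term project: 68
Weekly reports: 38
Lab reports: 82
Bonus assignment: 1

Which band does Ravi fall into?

Weekly reports score 38 < 55: minimum not met.
Weighted total:
  Reflections 58 × 0.2 = 11.6
  Term project 68 × 0.6 = 40.8
  Weekly reports 38 × 0.15 = 5.7
  Lab reports 82 × 0.05 = 4.1
Sum = 62.2
Bonus assignment: 62.2 + 1 = 63.2
Because the Weekly reports minimum was not met, the result is Fail.

Fail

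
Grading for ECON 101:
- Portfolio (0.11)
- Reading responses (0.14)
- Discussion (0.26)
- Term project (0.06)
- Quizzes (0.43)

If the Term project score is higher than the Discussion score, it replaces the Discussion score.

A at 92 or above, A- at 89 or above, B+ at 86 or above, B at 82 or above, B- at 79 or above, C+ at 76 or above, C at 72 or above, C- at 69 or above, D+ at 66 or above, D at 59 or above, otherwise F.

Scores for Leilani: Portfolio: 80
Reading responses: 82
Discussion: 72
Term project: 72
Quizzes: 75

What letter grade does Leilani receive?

C

Term project (72) ≤ Discussion (72), so Discussion stays at 72.
Weighted total:
  Portfolio 80 × 0.11 = 8.8
  Reading responses 82 × 0.14 = 11.48
  Discussion 72 × 0.26 = 18.72
  Term project 72 × 0.06 = 4.32
  Quizzes 75 × 0.43 = 32.25
Sum = 75.57
75.57 is ≥ 72 and < 76 → C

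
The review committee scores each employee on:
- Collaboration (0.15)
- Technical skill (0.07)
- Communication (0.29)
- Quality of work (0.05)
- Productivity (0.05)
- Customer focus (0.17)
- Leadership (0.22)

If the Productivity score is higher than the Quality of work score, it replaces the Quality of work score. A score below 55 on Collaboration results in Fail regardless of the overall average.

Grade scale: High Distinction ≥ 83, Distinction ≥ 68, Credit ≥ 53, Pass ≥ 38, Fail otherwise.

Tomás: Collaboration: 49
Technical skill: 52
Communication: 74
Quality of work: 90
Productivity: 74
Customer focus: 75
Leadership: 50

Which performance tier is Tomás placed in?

Productivity (74) ≤ Quality of work (90), so Quality of work stays at 90.
Collaboration score 49 < 55: minimum not met.
Weighted total:
  Collaboration 49 × 0.15 = 7.35
  Technical skill 52 × 0.07 = 3.64
  Communication 74 × 0.29 = 21.46
  Quality of work 90 × 0.05 = 4.5
  Productivity 74 × 0.05 = 3.7
  Customer focus 75 × 0.17 = 12.75
  Leadership 50 × 0.22 = 11
Sum = 64.4
Because the Collaboration minimum was not met, the result is Fail.

Fail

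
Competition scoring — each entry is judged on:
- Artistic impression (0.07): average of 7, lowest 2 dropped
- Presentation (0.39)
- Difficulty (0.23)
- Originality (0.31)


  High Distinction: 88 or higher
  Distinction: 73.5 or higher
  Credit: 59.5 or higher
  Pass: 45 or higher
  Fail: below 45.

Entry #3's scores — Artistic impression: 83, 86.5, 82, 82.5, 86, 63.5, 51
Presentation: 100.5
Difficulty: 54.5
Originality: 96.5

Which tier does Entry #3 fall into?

Artistic impression: drop 51, 63.5 → average of remaining 5 = 420/5 = 84
Weighted total:
  Artistic impression 84 × 0.07 = 5.88
  Presentation 100.5 × 0.39 = 39.195
  Difficulty 54.5 × 0.23 = 12.535
  Originality 96.5 × 0.31 = 29.915
Sum = 87.525
87.525 is ≥ 73.5 and < 88 → Distinction

Distinction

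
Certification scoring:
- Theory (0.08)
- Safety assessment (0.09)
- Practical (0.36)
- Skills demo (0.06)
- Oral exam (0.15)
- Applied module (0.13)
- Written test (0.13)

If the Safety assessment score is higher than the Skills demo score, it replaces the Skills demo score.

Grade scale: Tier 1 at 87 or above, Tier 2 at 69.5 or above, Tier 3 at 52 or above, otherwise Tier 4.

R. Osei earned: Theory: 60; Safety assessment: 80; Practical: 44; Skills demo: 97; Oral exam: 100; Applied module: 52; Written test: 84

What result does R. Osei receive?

Safety assessment (80) ≤ Skills demo (97), so Skills demo stays at 97.
Weighted total:
  Theory 60 × 0.08 = 4.8
  Safety assessment 80 × 0.09 = 7.2
  Practical 44 × 0.36 = 15.84
  Skills demo 97 × 0.06 = 5.82
  Oral exam 100 × 0.15 = 15
  Applied module 52 × 0.13 = 6.76
  Written test 84 × 0.13 = 10.92
Sum = 66.34
66.34 is ≥ 52 and < 69.5 → Tier 3

Tier 3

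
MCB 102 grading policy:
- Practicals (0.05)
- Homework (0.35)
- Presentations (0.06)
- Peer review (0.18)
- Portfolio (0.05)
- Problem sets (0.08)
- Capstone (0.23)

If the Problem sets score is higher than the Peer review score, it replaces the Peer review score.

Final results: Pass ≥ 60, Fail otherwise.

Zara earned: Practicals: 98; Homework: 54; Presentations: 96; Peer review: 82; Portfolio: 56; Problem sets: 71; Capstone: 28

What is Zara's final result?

Fail

Problem sets (71) ≤ Peer review (82), so Peer review stays at 82.
Weighted total:
  Practicals 98 × 0.05 = 4.9
  Homework 54 × 0.35 = 18.9
  Presentations 96 × 0.06 = 5.76
  Peer review 82 × 0.18 = 14.76
  Portfolio 56 × 0.05 = 2.8
  Problem sets 71 × 0.08 = 5.68
  Capstone 28 × 0.23 = 6.44
Sum = 59.24
59.24 < 60 → Fail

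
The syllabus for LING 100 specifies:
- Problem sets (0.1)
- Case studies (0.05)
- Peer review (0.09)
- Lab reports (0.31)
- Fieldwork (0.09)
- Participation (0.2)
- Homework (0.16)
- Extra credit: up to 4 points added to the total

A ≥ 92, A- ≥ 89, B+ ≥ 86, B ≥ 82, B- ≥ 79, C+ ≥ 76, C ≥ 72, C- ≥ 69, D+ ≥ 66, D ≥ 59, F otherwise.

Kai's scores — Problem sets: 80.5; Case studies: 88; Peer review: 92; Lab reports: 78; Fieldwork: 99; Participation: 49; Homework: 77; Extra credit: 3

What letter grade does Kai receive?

Weighted total:
  Problem sets 80.5 × 0.1 = 8.05
  Case studies 88 × 0.05 = 4.4
  Peer review 92 × 0.09 = 8.28
  Lab reports 78 × 0.31 = 24.18
  Fieldwork 99 × 0.09 = 8.91
  Participation 49 × 0.2 = 9.8
  Homework 77 × 0.16 = 12.32
Sum = 75.94
Extra credit: 75.94 + 3 = 78.94
78.94 is ≥ 76 and < 79 → C+

C+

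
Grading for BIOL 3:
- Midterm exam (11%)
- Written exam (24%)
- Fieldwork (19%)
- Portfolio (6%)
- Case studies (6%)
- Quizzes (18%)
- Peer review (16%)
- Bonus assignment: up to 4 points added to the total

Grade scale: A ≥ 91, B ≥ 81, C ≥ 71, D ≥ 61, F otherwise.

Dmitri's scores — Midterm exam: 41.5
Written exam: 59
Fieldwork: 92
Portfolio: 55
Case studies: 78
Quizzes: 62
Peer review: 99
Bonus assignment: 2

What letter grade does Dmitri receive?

C

Weighted total:
  Midterm exam 41.5 × 0.11 = 4.565
  Written exam 59 × 0.24 = 14.16
  Fieldwork 92 × 0.19 = 17.48
  Portfolio 55 × 0.06 = 3.3
  Case studies 78 × 0.06 = 4.68
  Quizzes 62 × 0.18 = 11.16
  Peer review 99 × 0.16 = 15.84
Sum = 71.185
Bonus assignment: 71.185 + 2 = 73.185
73.185 is ≥ 71 and < 81 → C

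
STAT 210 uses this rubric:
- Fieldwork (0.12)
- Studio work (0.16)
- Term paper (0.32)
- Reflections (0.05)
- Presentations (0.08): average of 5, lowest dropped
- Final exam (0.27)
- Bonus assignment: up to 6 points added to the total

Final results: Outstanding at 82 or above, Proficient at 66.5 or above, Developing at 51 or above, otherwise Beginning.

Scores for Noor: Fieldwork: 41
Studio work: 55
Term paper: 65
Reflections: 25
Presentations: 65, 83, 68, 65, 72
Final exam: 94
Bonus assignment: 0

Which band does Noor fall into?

Proficient

Presentations: drop 65 → average of remaining 4 = 288/4 = 72
Weighted total:
  Fieldwork 41 × 0.12 = 4.92
  Studio work 55 × 0.16 = 8.8
  Term paper 65 × 0.32 = 20.8
  Reflections 25 × 0.05 = 1.25
  Presentations 72 × 0.08 = 5.76
  Final exam 94 × 0.27 = 25.38
Sum = 66.91
Bonus assignment: 66.91 + 0 = 66.91
66.91 is ≥ 66.5 and < 82 → Proficient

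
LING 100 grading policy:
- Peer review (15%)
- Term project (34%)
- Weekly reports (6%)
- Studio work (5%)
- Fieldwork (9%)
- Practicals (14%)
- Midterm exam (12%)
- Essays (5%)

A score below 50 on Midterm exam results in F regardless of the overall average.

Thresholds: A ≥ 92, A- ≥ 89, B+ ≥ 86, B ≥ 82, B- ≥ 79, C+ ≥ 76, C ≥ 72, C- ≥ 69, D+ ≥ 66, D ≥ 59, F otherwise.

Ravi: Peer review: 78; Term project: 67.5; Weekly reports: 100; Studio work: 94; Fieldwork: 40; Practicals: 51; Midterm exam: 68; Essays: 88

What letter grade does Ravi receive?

Midterm exam score 68 ≥ 50: minimum met.
Weighted total:
  Peer review 78 × 0.15 = 11.7
  Term project 67.5 × 0.34 = 22.95
  Weekly reports 100 × 0.06 = 6
  Studio work 94 × 0.05 = 4.7
  Fieldwork 40 × 0.09 = 3.6
  Practicals 51 × 0.14 = 7.14
  Midterm exam 68 × 0.12 = 8.16
  Essays 88 × 0.05 = 4.4
Sum = 68.65
68.65 is ≥ 66 and < 69 → D+

D+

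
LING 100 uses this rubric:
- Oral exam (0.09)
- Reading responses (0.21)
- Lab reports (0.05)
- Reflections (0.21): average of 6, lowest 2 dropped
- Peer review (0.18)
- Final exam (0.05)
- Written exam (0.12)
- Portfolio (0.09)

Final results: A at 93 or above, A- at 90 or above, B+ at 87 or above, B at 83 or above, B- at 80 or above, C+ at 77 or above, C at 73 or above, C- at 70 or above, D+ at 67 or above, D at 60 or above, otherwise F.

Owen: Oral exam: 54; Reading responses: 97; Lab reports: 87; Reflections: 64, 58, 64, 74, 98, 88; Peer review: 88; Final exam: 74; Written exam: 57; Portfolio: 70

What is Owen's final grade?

C+

Reflections: drop 58, 64 → average of remaining 4 = 324/4 = 81
Weighted total:
  Oral exam 54 × 0.09 = 4.86
  Reading responses 97 × 0.21 = 20.37
  Lab reports 87 × 0.05 = 4.35
  Reflections 81 × 0.21 = 17.01
  Peer review 88 × 0.18 = 15.84
  Final exam 74 × 0.05 = 3.7
  Written exam 57 × 0.12 = 6.84
  Portfolio 70 × 0.09 = 6.3
Sum = 79.27
79.27 is ≥ 77 and < 80 → C+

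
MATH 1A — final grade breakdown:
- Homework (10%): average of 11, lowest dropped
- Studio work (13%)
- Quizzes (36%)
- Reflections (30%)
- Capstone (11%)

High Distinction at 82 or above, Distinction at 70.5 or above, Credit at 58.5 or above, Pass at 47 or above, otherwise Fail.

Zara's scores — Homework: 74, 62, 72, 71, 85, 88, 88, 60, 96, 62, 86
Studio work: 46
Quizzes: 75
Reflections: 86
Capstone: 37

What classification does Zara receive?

Homework: drop 60 → average of remaining 10 = 784/10 = 78.4
Weighted total:
  Homework 78.4 × 0.1 = 7.84
  Studio work 46 × 0.13 = 5.98
  Quizzes 75 × 0.36 = 27
  Reflections 86 × 0.3 = 25.8
  Capstone 37 × 0.11 = 4.07
Sum = 70.69
70.69 is ≥ 70.5 and < 82 → Distinction

Distinction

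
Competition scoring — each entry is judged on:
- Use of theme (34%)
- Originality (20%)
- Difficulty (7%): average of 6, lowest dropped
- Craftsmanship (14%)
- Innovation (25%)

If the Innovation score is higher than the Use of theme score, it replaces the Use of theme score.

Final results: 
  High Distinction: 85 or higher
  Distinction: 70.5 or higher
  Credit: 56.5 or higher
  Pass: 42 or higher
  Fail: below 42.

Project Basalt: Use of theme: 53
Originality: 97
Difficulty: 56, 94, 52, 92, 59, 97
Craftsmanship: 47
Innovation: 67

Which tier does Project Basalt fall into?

Distinction

Difficulty: drop 52 → average of remaining 5 = 398/5 = 79.6
Innovation (67) > Use of theme (53), so Use of theme counts as 67.
Weighted total:
  Use of theme 67 × 0.34 = 22.78
  Originality 97 × 0.2 = 19.4
  Difficulty 79.6 × 0.07 = 5.572
  Craftsmanship 47 × 0.14 = 6.58
  Innovation 67 × 0.25 = 16.75
Sum = 71.082
71.082 is ≥ 70.5 and < 85 → Distinction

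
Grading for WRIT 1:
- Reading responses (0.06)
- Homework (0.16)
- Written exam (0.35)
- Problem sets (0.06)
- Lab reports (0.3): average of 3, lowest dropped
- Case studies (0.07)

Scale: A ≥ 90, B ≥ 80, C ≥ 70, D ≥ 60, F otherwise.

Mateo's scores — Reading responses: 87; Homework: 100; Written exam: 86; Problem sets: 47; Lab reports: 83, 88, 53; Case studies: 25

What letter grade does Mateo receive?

B

Lab reports: drop 53 → average of remaining 2 = 171/2 = 85.5
Weighted total:
  Reading responses 87 × 0.06 = 5.22
  Homework 100 × 0.16 = 16
  Written exam 86 × 0.35 = 30.1
  Problem sets 47 × 0.06 = 2.82
  Lab reports 85.5 × 0.3 = 25.65
  Case studies 25 × 0.07 = 1.75
Sum = 81.54
81.54 is ≥ 80 and < 90 → B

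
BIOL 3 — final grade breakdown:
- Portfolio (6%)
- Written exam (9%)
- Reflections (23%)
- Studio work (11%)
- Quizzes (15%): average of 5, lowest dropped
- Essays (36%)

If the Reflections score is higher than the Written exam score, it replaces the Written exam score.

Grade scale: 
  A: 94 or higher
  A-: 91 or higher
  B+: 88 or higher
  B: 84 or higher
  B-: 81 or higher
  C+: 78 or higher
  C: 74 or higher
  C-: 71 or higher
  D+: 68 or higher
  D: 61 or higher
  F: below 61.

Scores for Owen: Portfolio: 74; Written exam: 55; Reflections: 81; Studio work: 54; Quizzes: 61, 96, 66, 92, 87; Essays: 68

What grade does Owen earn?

Quizzes: drop 61 → average of remaining 4 = 341/4 = 85.25
Reflections (81) > Written exam (55), so Written exam counts as 81.
Weighted total:
  Portfolio 74 × 0.06 = 4.44
  Written exam 81 × 0.09 = 7.29
  Reflections 81 × 0.23 = 18.63
  Studio work 54 × 0.11 = 5.94
  Quizzes 85.25 × 0.15 = 12.7875
  Essays 68 × 0.36 = 24.48
Sum = 73.5675
73.5675 is ≥ 71 and < 74 → C-

C-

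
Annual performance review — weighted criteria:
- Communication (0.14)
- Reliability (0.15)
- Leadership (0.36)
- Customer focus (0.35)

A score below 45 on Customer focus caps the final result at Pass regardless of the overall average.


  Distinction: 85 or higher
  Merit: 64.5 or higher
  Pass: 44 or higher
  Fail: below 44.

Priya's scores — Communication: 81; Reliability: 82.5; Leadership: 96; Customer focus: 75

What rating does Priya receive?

Customer focus score 75 ≥ 45: minimum met.
Weighted total:
  Communication 81 × 0.14 = 11.34
  Reliability 82.5 × 0.15 = 12.375
  Leadership 96 × 0.36 = 34.56
  Customer focus 75 × 0.35 = 26.25
Sum = 84.525
84.525 is ≥ 64.5 and < 85 → Merit

Merit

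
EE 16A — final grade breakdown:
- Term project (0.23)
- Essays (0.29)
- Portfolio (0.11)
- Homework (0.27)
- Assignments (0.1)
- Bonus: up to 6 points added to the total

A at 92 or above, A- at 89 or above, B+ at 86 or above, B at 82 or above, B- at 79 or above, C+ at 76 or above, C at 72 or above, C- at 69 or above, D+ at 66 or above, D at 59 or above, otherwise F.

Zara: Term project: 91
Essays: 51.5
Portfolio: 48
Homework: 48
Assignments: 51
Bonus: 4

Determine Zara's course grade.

D

Weighted total:
  Term project 91 × 0.23 = 20.93
  Essays 51.5 × 0.29 = 14.935
  Portfolio 48 × 0.11 = 5.28
  Homework 48 × 0.27 = 12.96
  Assignments 51 × 0.1 = 5.1
Sum = 59.205
Bonus: 59.205 + 4 = 63.205
63.205 is ≥ 59 and < 66 → D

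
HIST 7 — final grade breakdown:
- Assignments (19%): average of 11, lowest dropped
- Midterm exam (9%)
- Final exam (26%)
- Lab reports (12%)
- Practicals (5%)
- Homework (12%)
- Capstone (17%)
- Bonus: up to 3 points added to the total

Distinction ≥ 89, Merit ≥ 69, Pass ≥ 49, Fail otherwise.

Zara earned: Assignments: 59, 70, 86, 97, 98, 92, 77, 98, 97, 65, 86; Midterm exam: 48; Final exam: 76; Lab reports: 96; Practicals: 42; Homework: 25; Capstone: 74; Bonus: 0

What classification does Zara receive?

Assignments: drop 59 → average of remaining 10 = 866/10 = 86.6
Weighted total:
  Assignments 86.6 × 0.19 = 16.454
  Midterm exam 48 × 0.09 = 4.32
  Final exam 76 × 0.26 = 19.76
  Lab reports 96 × 0.12 = 11.52
  Practicals 42 × 0.05 = 2.1
  Homework 25 × 0.12 = 3
  Capstone 74 × 0.17 = 12.58
Sum = 69.734
Bonus: 69.734 + 0 = 69.734
69.734 is ≥ 69 and < 89 → Merit

Merit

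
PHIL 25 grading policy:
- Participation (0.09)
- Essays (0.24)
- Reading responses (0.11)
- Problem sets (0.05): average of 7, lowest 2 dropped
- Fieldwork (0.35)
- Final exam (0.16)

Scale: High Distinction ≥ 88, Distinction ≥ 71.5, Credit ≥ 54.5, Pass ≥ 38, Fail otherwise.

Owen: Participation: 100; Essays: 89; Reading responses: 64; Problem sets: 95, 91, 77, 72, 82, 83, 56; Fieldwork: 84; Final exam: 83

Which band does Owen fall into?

Distinction

Problem sets: drop 56, 72 → average of remaining 5 = 428/5 = 85.6
Weighted total:
  Participation 100 × 0.09 = 9
  Essays 89 × 0.24 = 21.36
  Reading responses 64 × 0.11 = 7.04
  Problem sets 85.6 × 0.05 = 4.28
  Fieldwork 84 × 0.35 = 29.4
  Final exam 83 × 0.16 = 13.28
Sum = 84.36
84.36 is ≥ 71.5 and < 88 → Distinction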